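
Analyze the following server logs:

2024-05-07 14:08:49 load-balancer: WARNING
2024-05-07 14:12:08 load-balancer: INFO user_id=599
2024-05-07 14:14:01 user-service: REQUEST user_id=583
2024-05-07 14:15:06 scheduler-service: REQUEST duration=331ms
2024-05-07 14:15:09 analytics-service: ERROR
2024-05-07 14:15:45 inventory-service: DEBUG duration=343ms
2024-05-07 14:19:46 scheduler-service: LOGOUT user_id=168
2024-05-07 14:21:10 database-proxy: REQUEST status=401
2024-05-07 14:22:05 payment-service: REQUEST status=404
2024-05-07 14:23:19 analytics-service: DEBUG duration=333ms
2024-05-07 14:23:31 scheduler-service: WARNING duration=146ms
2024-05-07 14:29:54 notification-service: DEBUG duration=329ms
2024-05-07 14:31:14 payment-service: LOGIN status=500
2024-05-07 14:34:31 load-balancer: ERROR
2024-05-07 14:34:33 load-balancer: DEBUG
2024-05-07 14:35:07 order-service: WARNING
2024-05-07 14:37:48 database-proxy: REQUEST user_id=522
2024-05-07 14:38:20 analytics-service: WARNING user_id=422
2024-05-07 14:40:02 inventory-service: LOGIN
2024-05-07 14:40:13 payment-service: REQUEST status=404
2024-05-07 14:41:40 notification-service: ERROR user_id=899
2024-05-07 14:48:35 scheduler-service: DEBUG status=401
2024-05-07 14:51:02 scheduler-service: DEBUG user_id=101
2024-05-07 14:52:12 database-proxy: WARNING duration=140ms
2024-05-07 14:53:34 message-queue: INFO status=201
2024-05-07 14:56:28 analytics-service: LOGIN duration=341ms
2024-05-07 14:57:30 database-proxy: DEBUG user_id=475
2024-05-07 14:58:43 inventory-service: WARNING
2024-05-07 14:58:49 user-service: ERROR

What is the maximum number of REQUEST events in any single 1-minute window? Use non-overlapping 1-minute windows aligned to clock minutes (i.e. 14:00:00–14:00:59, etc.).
1

To find the burst window:

1. Divide the log period into non-overlapping 1-minute windows starting at 14:00
2. Count REQUEST events in each window
3. Find the window with maximum count
4. Maximum events in a window: 1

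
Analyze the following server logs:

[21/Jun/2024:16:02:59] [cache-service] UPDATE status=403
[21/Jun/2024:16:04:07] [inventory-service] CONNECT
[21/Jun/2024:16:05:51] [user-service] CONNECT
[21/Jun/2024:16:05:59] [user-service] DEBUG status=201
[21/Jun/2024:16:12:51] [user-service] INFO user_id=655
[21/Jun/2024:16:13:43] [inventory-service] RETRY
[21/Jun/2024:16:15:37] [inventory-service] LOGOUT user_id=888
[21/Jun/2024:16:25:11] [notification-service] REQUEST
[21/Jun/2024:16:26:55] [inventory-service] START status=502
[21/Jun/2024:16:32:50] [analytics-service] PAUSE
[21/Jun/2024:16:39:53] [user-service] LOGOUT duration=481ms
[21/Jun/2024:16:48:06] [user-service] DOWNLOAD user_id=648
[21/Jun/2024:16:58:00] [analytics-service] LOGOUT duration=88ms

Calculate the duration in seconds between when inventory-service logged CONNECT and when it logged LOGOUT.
690

To find the time between events:

1. Locate the first CONNECT event for inventory-service: 21/Jun/2024:16:04:07
2. Locate the first LOGOUT event for inventory-service: 21/Jun/2024:16:15:37
3. Calculate the difference: 21/Jun/2024:16:15:37 - 21/Jun/2024:16:04:07 = 690 seconds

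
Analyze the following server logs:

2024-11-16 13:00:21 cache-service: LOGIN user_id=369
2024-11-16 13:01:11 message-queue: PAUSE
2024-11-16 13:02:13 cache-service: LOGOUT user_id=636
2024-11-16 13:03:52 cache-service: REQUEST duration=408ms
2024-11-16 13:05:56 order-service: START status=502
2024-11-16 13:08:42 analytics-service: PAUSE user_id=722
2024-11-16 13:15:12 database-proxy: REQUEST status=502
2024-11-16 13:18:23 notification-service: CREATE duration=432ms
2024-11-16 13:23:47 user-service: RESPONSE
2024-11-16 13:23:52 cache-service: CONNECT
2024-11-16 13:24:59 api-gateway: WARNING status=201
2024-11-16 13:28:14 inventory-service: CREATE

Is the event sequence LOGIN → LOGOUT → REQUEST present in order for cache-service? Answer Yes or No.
Yes

To verify sequence order:

1. Find all events in sequence LOGIN → LOGOUT → REQUEST for cache-service
2. Extract their timestamps
3. Check if timestamps are in ascending order
4. Result: Yes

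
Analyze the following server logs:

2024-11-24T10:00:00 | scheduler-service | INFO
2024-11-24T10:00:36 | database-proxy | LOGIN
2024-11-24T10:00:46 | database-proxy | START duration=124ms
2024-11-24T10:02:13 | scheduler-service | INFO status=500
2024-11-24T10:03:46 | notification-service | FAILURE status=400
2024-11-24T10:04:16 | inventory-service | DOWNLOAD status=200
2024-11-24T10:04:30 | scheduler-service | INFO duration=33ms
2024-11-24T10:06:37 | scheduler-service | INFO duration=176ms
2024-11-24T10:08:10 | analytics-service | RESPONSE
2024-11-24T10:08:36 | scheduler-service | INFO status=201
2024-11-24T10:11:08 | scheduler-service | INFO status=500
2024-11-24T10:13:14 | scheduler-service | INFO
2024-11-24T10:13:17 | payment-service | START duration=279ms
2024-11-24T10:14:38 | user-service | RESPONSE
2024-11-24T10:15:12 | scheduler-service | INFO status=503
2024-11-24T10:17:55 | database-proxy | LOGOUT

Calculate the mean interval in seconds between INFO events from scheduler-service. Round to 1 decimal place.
130.3

To calculate average interval:

1. Find all INFO events for scheduler-service in order
2. Calculate time gaps between consecutive events
3. Compute mean of gaps: 912 / 7 = 130.3 seconds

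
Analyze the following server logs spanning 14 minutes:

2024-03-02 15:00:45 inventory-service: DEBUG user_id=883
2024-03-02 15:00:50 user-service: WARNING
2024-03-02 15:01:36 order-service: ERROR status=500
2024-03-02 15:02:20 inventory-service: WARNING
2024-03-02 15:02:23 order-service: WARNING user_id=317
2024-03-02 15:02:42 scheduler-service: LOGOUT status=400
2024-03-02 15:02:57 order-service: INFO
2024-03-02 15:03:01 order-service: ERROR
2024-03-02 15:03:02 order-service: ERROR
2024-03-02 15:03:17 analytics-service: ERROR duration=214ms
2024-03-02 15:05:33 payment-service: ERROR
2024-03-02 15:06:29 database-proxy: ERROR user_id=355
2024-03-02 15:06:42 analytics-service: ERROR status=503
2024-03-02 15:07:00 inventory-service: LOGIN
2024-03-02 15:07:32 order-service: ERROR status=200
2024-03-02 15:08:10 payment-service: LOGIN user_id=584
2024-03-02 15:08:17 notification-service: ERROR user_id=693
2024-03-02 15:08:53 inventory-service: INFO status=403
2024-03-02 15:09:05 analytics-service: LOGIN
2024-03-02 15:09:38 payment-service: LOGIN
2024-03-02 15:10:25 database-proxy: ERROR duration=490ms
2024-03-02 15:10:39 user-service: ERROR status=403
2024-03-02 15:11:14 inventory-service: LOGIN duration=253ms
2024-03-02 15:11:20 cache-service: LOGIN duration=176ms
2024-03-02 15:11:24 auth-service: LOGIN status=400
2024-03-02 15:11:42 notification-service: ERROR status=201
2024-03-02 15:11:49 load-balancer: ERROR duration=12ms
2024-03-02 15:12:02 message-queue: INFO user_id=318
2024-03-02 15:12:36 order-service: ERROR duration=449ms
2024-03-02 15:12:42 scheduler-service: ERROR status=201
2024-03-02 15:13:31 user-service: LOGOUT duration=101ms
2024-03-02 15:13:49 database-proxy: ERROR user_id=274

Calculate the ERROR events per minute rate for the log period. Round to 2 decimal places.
1.14

To calculate the rate:

1. Count total ERROR events: 16
2. Total time period: 14 minutes
3. Rate = 16 / 14 = 1.14 events per minute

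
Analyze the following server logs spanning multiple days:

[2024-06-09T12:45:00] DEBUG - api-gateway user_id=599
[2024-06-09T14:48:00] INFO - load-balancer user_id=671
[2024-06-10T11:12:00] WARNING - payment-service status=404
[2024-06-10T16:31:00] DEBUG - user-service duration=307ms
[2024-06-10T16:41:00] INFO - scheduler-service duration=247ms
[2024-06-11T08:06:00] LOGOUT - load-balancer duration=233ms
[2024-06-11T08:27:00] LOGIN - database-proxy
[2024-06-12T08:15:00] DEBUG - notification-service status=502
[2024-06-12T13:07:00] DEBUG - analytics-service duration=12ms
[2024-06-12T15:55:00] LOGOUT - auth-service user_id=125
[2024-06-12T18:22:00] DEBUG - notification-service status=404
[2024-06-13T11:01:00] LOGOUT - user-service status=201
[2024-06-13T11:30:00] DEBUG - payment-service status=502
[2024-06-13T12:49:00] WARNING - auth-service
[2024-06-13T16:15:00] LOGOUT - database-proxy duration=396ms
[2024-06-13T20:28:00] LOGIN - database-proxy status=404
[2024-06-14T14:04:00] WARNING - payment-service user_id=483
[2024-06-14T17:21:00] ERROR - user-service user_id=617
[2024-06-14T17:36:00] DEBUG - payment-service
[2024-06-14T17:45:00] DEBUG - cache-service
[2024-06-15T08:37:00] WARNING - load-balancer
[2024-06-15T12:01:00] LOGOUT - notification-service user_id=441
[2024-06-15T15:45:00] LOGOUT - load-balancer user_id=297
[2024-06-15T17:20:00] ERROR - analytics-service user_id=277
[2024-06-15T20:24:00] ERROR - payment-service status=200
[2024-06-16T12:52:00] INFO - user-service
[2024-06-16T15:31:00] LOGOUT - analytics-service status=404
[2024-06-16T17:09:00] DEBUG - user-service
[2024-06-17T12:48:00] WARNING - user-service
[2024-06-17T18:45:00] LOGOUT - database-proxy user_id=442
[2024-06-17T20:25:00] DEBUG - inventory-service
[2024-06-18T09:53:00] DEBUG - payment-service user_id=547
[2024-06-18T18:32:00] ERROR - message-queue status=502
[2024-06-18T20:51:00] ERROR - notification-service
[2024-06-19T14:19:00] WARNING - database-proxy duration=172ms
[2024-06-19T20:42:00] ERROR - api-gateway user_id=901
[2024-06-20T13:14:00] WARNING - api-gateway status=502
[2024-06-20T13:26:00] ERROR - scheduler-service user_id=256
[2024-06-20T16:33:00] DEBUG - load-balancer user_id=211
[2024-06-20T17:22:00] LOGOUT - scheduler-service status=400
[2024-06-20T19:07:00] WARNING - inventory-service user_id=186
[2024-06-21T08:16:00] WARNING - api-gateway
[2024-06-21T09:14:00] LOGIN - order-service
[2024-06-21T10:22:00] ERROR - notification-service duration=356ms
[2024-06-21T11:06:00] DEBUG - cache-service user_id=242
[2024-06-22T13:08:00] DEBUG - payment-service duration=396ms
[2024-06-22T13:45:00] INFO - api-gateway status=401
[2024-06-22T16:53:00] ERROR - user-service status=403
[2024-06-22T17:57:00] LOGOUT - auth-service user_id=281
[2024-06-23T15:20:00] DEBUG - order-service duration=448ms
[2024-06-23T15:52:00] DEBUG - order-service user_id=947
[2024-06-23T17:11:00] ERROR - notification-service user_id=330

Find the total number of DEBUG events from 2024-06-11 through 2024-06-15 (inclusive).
6

To filter by date range:

1. Date range: 2024-06-11 through 2024-06-15, both dates inclusive
2. Filter for DEBUG events whose date falls in this range
3. Count matching events: 6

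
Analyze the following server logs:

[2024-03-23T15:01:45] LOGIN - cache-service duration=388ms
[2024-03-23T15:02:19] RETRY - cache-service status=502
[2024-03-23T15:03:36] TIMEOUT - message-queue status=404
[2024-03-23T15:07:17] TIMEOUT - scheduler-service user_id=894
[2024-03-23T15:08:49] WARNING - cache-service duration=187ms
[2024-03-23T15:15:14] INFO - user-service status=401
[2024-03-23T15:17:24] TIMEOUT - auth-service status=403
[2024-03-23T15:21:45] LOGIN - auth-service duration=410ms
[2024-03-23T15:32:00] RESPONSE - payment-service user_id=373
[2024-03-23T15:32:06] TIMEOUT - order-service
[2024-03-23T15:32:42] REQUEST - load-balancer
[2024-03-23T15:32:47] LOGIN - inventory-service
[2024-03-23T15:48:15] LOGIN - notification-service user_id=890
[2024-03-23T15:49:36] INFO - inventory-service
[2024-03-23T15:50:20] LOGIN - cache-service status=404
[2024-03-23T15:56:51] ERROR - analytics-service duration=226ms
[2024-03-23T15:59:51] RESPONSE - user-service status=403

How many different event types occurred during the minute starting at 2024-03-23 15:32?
4

To count unique event types:

1. Filter events in the minute starting at 2024-03-23 15:32
2. Extract event types from matching entries
3. Count unique types: 4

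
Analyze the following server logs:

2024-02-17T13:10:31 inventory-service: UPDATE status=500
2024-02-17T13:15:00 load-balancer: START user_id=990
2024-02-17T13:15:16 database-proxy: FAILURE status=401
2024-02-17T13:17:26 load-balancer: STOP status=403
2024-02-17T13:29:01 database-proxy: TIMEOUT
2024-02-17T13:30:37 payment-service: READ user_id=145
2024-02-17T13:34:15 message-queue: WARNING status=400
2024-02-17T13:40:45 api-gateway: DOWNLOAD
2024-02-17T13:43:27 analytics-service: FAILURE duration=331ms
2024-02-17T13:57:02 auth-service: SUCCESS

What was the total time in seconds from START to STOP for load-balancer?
146

To calculate state duration:

1. Find START event for load-balancer: 2024-02-17T13:15:00
2. Find STOP event for load-balancer: 2024-02-17T13:17:26
3. Calculate duration: 2024-02-17T13:17:26 - 2024-02-17T13:15:00 = 146 seconds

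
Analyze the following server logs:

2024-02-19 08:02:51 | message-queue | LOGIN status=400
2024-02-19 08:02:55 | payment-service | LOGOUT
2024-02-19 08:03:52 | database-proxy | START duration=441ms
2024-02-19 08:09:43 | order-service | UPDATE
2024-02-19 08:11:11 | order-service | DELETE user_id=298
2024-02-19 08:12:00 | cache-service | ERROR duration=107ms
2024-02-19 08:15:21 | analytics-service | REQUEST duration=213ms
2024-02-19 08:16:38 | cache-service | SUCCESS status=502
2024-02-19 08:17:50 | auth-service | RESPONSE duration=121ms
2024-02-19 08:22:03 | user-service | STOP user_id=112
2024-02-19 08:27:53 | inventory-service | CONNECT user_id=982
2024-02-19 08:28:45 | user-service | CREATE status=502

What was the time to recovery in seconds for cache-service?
278

To calculate recovery time:

1. Find ERROR event for cache-service: 2024-02-19 08:12:00
2. Find next SUCCESS event for cache-service: 2024-02-19 08:16:38
3. Recovery time: 2024-02-19 08:16:38 - 2024-02-19 08:12:00 = 278 seconds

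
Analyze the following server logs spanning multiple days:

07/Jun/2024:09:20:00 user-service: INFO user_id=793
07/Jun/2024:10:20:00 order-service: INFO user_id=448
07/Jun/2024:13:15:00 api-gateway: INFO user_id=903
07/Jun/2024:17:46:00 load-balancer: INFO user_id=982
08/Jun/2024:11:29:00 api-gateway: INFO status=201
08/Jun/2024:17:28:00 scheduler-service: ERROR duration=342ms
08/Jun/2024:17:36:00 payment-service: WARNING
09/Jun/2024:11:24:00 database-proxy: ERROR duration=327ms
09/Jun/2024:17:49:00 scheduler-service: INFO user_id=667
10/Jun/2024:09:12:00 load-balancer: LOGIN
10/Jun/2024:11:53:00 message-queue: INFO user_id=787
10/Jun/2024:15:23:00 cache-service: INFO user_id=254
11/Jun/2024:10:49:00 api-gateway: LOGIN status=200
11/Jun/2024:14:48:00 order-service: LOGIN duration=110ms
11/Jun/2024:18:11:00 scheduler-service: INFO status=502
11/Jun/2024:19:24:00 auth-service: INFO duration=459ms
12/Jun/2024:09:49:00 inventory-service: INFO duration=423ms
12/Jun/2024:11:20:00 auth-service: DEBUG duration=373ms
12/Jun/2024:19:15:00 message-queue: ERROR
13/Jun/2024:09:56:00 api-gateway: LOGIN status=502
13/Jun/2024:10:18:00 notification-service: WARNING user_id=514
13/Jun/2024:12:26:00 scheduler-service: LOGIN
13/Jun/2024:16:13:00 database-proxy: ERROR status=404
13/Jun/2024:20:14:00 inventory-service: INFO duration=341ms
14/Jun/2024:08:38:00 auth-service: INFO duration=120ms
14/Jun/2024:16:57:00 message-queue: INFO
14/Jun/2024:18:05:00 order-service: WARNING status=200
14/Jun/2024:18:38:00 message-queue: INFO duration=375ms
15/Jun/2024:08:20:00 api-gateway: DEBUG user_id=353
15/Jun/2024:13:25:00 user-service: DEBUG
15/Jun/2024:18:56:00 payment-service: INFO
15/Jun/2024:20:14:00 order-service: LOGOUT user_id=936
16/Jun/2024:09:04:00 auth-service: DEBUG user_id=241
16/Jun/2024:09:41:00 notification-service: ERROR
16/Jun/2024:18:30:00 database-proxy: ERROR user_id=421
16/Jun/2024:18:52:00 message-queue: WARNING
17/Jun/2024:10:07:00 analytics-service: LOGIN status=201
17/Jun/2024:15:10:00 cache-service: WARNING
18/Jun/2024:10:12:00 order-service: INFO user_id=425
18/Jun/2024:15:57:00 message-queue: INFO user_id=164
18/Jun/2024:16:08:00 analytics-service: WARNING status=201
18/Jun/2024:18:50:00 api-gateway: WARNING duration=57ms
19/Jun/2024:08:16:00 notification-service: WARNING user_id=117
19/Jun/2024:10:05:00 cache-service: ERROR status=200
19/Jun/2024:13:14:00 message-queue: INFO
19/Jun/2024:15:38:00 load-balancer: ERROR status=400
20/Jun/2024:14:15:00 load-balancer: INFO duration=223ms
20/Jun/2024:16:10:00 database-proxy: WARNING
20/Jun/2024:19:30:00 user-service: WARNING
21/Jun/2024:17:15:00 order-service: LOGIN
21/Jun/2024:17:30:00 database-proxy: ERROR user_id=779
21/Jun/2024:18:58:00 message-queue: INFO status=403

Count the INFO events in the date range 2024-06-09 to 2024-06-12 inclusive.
6

To filter by date range:

1. Date range: 2024-06-09 through 2024-06-12, both dates inclusive
2. Filter for INFO events whose date falls in this range
3. Count matching events: 6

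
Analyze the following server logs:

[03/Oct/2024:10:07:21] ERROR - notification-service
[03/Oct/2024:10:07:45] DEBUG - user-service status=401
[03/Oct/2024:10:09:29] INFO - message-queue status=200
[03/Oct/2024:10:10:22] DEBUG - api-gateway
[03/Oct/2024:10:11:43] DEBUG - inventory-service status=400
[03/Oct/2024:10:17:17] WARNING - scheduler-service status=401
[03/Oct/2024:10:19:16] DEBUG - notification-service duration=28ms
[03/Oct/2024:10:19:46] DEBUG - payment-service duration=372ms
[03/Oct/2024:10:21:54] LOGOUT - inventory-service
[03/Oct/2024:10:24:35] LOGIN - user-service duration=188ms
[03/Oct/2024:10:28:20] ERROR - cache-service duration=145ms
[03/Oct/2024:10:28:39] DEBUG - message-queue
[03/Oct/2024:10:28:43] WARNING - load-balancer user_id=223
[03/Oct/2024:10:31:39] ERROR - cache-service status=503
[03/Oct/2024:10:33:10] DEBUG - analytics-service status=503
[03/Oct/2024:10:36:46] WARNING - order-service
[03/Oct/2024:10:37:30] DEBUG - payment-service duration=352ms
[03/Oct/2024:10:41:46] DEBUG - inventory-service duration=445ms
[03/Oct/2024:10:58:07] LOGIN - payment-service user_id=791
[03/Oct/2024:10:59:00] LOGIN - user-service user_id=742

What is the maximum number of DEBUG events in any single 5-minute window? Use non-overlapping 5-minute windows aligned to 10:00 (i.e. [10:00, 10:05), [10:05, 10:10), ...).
2

To find the burst window:

1. Divide the log period into non-overlapping 5-minute windows starting at 10:00
2. Count DEBUG events in each window
3. Find the window with maximum count
4. Maximum events in a window: 2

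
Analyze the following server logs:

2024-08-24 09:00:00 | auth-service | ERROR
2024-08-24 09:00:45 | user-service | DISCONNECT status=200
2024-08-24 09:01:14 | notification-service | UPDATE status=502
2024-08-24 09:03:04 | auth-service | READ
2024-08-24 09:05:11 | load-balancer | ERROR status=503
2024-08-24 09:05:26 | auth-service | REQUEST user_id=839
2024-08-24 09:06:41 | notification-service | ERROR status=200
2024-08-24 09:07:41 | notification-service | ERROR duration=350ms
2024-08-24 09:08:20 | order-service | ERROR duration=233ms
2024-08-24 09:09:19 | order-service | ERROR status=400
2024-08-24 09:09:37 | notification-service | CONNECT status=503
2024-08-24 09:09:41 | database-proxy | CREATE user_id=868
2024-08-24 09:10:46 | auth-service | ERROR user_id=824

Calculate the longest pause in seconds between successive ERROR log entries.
311

To find the longest gap:

1. Extract all ERROR events in chronological order
2. Calculate time differences between consecutive events
3. Find the maximum difference
4. Longest gap: 311 seconds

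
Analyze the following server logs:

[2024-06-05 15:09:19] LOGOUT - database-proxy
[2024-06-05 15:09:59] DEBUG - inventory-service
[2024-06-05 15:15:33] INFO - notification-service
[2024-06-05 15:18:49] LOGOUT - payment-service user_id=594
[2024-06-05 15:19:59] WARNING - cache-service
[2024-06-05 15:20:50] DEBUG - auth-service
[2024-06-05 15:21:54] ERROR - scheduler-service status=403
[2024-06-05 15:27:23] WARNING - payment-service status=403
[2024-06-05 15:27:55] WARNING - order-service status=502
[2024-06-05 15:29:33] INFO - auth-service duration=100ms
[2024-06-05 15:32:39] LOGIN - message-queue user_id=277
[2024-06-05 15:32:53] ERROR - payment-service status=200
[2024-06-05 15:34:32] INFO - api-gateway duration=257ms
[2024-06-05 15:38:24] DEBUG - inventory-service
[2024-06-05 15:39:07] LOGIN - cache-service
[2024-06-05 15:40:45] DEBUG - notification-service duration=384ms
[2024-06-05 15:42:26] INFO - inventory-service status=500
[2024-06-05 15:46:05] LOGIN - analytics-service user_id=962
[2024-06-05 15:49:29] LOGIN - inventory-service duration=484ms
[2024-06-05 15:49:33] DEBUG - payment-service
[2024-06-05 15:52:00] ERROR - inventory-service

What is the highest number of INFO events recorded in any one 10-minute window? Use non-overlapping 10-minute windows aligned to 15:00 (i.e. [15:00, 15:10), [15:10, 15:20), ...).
1

To find the burst window:

1. Divide the log period into non-overlapping 10-minute windows starting at 15:00
2. Count INFO events in each window
3. Find the window with maximum count
4. Maximum events in a window: 1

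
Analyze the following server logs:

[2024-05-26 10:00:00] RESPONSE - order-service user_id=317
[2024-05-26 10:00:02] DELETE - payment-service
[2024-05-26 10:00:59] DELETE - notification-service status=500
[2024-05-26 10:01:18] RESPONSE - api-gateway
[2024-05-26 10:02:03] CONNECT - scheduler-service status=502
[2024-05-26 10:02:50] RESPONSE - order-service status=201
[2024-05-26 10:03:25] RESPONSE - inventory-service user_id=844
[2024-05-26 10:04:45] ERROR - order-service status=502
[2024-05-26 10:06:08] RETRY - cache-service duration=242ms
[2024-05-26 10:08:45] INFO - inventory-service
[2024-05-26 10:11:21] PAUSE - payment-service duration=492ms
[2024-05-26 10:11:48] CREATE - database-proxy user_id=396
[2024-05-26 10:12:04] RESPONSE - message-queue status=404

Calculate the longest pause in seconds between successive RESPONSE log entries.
519

To find the longest gap:

1. Extract all RESPONSE events in chronological order
2. Calculate time differences between consecutive events
3. Find the maximum difference
4. Longest gap: 519 seconds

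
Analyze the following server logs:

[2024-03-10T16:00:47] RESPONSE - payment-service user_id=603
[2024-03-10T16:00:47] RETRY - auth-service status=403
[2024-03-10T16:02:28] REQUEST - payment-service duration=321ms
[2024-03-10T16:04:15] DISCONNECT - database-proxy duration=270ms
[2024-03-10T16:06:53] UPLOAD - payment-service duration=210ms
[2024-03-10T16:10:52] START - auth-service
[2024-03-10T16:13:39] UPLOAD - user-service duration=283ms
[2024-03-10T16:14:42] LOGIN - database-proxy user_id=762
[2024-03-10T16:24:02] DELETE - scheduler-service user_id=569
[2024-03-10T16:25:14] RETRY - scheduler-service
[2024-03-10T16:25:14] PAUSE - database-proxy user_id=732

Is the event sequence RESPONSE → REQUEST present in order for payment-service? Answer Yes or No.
Yes

To verify sequence order:

1. Find all events in sequence RESPONSE → REQUEST for payment-service
2. Extract their timestamps
3. Check if timestamps are in ascending order
4. Result: Yes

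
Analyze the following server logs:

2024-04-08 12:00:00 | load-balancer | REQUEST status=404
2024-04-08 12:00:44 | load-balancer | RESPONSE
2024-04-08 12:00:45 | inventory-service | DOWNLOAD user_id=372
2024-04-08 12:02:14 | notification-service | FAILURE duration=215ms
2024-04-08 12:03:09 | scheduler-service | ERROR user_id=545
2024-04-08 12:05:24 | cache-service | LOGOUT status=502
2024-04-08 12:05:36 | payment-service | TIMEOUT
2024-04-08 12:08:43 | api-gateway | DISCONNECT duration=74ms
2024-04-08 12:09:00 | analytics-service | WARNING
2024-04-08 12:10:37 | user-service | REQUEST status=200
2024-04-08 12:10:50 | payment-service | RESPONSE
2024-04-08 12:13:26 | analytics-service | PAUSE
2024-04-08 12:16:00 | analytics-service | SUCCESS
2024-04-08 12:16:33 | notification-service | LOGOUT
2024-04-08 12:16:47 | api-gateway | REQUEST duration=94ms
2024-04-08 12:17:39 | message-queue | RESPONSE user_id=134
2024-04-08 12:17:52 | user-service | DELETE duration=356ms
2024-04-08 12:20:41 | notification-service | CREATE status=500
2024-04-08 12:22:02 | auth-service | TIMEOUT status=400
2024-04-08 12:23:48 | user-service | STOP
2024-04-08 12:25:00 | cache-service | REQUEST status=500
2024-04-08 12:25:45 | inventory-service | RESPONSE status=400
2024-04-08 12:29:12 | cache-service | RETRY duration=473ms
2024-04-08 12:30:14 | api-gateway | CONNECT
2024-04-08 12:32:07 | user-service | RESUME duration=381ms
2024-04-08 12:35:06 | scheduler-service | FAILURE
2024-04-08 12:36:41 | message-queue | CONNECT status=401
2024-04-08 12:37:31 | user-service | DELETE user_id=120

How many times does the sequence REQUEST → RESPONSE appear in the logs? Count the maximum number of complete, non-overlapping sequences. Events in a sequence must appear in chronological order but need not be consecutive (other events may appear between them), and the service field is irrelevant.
4

To count sequences:

1. Look for pattern: REQUEST → RESPONSE
2. Greedily scan the log in chronological order, matching each sequence element in turn (ignoring service)
3. Each time the full pattern completes, increment the count and restart matching from the next event
4. Complete non-overlapping sequences found: 4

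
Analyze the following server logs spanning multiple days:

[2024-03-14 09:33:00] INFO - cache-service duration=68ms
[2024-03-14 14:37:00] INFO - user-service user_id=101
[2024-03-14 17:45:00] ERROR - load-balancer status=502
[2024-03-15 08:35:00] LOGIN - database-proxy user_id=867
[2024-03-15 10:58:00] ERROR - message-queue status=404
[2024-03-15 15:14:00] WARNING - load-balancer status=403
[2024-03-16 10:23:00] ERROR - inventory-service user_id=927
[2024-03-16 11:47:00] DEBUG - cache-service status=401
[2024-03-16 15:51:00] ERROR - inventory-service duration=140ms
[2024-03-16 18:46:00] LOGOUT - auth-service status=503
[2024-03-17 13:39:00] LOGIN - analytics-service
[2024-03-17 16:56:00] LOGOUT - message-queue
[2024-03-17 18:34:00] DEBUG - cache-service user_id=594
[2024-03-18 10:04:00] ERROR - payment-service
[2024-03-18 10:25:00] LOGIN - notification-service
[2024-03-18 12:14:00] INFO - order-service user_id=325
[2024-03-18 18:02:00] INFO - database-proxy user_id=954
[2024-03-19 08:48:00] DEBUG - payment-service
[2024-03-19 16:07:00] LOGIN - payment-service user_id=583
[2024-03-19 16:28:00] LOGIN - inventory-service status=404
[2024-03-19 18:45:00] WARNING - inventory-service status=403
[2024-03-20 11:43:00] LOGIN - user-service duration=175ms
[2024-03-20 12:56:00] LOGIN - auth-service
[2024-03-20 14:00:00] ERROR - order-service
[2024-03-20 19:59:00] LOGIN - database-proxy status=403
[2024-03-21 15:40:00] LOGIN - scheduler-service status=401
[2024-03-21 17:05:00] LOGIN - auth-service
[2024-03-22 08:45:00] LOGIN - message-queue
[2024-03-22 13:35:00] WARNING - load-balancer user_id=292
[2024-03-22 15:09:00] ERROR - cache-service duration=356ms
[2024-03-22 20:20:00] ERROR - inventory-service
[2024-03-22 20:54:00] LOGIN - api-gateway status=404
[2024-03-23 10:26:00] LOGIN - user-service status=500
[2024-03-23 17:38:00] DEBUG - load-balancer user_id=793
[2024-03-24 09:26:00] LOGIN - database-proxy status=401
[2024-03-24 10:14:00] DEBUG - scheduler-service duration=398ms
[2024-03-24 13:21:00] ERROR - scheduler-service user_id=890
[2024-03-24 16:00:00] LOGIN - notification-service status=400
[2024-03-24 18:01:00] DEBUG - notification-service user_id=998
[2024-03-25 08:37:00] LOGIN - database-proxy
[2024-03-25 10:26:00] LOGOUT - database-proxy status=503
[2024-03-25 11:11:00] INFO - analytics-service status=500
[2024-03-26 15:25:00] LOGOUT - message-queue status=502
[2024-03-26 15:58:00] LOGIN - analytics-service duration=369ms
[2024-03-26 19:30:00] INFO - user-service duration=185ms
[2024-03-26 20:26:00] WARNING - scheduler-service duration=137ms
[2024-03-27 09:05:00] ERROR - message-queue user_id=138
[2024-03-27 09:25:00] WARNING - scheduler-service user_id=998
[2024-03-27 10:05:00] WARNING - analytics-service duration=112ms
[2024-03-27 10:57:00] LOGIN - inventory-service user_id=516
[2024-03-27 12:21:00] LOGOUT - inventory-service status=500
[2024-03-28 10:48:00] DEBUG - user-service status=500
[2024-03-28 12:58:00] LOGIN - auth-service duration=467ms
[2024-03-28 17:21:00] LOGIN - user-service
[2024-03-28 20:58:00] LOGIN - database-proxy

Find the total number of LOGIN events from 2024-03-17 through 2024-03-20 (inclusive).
7

To filter by date range:

1. Date range: 2024-03-17 through 2024-03-20, both dates inclusive
2. Filter for LOGIN events whose date falls in this range
3. Count matching events: 7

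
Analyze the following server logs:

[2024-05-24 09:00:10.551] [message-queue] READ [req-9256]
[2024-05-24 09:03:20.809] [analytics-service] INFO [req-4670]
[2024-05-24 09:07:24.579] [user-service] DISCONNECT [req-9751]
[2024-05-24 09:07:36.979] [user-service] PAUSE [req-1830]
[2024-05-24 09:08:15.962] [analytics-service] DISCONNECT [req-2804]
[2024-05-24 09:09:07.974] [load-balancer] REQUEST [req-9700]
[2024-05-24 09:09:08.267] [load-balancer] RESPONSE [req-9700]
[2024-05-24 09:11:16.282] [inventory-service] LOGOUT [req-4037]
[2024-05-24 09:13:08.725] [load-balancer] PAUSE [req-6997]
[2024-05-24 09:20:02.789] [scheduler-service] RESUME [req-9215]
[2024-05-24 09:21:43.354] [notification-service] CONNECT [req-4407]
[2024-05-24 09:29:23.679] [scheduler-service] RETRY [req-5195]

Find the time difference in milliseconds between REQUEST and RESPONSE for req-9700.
293

To calculate latency:

1. Find REQUEST with id req-9700: 2024-05-24 09:09:07.974
2. Find RESPONSE with id req-9700: 2024-05-24 09:09:08.267
3. Latency: 2024-05-24 09:09:08.267 - 2024-05-24 09:09:07.974 = 293ms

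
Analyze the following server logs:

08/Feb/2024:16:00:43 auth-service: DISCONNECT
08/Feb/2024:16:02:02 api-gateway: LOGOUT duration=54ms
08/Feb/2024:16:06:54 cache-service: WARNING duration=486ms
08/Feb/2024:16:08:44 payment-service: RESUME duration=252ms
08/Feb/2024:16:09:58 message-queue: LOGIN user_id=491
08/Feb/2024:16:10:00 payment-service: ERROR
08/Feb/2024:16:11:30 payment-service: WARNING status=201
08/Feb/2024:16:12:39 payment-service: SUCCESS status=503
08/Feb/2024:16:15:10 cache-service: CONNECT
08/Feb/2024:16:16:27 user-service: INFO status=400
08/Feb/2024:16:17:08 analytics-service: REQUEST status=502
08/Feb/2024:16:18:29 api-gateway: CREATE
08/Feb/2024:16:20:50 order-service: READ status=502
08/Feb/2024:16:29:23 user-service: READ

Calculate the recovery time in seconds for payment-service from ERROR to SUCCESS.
159

To calculate recovery time:

1. Find ERROR event for payment-service: 08/Feb/2024:16:10:00
2. Find next SUCCESS event for payment-service: 08/Feb/2024:16:12:39
3. Recovery time: 08/Feb/2024:16:12:39 - 08/Feb/2024:16:10:00 = 159 seconds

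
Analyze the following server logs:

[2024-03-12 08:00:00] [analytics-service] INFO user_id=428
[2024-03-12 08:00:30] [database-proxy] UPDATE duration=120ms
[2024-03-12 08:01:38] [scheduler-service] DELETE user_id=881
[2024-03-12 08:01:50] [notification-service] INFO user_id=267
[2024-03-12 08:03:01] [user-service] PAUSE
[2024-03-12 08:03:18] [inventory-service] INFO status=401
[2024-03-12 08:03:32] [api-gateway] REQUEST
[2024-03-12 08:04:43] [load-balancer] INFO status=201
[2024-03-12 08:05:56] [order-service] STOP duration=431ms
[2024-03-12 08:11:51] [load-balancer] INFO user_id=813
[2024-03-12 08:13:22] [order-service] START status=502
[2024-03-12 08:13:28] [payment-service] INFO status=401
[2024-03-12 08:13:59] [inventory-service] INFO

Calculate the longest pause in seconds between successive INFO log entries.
428

To find the longest gap:

1. Extract all INFO events in chronological order
2. Calculate time differences between consecutive events
3. Find the maximum difference
4. Longest gap: 428 seconds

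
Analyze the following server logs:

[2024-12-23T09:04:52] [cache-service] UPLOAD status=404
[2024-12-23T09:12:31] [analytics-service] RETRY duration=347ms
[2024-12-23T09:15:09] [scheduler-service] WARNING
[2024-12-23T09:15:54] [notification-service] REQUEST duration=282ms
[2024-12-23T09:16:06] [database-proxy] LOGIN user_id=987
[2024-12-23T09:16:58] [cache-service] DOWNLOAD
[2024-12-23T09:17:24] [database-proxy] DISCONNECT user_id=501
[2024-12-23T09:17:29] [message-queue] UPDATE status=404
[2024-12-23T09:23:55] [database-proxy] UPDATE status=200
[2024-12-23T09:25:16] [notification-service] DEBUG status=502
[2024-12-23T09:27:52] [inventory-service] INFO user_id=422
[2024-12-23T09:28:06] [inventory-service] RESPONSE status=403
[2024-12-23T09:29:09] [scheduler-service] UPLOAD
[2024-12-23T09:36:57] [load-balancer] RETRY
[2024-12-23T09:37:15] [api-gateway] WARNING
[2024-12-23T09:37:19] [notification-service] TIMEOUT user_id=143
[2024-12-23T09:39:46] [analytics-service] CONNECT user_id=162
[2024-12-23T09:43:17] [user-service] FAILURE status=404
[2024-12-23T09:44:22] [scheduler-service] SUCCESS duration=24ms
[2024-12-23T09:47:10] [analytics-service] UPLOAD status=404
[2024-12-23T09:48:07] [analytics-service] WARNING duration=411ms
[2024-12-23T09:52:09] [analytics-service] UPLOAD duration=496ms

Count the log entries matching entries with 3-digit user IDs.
5

To find matching entries:

1. Pattern to match: entries with 3-digit user IDs
2. Scan each log entry for the pattern
3. Count matches: 5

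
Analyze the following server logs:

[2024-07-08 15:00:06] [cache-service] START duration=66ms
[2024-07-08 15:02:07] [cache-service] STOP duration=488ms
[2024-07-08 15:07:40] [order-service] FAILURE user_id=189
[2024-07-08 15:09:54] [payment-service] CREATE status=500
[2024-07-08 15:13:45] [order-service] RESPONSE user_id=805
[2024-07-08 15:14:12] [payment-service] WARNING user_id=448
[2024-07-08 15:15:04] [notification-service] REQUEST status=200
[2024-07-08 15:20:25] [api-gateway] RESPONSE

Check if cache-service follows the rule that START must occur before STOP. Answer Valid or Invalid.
Valid

To validate ordering:

1. Required order: START → STOP
2. Rule: START must occur before STOP
3. Check actual order of events for cache-service
4. Result: Valid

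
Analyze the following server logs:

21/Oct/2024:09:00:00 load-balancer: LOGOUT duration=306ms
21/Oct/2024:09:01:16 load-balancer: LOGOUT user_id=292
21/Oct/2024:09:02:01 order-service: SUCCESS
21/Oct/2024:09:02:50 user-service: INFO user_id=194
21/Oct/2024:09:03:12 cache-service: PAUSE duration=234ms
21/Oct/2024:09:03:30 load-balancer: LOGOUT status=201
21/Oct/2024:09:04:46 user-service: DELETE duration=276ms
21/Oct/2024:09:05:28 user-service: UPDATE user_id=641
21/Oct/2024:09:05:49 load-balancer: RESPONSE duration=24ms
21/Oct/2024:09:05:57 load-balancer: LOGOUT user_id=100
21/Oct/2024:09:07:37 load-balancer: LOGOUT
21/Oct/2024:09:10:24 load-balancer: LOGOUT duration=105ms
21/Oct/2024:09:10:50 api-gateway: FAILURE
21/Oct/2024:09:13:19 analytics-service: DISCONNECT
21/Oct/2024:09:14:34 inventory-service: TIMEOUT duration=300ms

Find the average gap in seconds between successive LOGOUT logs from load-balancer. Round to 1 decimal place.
124.8

To calculate average interval:

1. Find all LOGOUT events for load-balancer in order
2. Calculate time gaps between consecutive events
3. Compute mean of gaps: 624 / 5 = 124.8 seconds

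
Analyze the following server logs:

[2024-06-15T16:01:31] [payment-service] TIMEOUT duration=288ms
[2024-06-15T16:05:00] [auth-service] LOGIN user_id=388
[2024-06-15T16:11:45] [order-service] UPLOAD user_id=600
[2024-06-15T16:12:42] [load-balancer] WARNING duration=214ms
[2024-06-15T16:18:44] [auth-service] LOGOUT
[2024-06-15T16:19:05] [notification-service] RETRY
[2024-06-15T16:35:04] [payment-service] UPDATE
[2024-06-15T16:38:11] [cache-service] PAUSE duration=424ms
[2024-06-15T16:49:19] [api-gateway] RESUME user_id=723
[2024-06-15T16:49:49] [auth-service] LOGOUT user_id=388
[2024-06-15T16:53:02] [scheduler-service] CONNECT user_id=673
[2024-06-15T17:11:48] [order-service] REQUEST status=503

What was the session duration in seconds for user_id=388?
2689

To calculate session duration:

1. Find LOGIN event for user_id=388: 2024-06-15T16:05:00
2. Find LOGOUT event for user_id=388: 2024-06-15T16:49:49
3. Session duration: 2024-06-15T16:49:49 - 2024-06-15T16:05:00 = 2689 seconds (44 minutes)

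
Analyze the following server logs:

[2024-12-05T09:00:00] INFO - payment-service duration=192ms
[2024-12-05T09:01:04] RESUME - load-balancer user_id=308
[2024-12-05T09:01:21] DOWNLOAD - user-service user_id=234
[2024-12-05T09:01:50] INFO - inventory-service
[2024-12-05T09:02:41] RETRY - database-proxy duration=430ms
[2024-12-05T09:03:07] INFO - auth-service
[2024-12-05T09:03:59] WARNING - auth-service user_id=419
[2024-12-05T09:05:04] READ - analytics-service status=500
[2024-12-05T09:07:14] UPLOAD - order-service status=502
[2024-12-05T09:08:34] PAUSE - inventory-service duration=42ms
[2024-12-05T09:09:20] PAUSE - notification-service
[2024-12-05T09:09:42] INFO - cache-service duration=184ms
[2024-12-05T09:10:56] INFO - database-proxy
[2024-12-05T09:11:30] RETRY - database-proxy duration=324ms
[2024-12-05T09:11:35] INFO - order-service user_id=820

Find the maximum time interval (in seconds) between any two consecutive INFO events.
395

To find the longest gap:

1. Extract all INFO events in chronological order
2. Calculate time differences between consecutive events
3. Find the maximum difference
4. Longest gap: 395 seconds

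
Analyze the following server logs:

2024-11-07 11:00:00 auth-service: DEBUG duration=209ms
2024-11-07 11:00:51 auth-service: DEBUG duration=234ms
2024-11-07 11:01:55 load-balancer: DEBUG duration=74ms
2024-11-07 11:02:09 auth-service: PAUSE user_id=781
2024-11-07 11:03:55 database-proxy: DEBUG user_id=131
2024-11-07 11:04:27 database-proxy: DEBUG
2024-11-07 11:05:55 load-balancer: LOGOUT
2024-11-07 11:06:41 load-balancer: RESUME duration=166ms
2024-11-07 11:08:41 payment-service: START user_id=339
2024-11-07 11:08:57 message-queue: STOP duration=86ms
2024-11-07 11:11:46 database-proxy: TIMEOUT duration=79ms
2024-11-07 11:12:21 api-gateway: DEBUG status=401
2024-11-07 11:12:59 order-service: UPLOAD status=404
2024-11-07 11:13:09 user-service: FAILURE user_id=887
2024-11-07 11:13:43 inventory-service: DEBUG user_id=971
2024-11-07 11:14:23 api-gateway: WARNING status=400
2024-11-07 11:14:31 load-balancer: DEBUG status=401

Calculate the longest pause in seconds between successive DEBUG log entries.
474

To find the longest gap:

1. Extract all DEBUG events in chronological order
2. Calculate time differences between consecutive events
3. Find the maximum difference
4. Longest gap: 474 seconds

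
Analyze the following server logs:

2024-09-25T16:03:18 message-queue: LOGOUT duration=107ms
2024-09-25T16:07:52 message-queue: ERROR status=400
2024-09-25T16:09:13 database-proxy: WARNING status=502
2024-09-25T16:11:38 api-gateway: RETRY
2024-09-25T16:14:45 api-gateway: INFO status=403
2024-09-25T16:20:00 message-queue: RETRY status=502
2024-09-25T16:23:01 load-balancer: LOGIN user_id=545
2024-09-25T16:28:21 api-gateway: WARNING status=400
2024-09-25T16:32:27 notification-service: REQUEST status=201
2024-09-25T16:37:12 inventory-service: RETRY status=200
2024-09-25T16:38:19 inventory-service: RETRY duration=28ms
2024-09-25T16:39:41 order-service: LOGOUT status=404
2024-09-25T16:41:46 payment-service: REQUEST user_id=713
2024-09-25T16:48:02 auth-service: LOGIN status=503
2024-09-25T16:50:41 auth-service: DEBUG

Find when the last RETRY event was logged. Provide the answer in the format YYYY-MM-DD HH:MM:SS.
2024-09-25 16:38:19

To find the last event:

1. Filter for all RETRY events
2. Sort by timestamp
3. Select the last one
4. Timestamp: 2024-09-25 16:38:19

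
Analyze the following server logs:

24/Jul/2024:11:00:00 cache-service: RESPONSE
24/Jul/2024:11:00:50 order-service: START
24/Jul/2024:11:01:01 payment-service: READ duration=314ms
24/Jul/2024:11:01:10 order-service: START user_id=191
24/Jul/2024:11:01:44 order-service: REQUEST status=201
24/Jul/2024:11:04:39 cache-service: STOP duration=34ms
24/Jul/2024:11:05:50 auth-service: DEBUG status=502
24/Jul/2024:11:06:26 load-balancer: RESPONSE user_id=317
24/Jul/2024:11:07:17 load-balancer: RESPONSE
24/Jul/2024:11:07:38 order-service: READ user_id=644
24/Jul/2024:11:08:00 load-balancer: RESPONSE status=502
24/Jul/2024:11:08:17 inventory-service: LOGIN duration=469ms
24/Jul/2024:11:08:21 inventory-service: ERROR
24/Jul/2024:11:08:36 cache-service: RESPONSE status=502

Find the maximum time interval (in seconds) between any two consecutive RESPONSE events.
386

To find the longest gap:

1. Extract all RESPONSE events in chronological order
2. Calculate time differences between consecutive events
3. Find the maximum difference
4. Longest gap: 386 seconds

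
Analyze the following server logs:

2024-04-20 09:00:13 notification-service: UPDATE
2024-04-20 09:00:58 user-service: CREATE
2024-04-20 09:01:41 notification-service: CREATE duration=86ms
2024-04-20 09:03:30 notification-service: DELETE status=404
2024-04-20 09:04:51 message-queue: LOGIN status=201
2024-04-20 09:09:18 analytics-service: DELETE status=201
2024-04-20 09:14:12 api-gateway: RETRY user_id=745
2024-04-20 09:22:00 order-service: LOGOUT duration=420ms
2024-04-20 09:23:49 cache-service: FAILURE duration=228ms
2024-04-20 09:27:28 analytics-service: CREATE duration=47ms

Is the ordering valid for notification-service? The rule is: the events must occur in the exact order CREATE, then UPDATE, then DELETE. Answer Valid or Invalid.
Invalid

To validate ordering:

1. Required order: CREATE → UPDATE → DELETE
2. Rule: the events must occur in the exact order CREATE, then UPDATE, then DELETE
3. Check actual order of events for notification-service
4. Result: Invalid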